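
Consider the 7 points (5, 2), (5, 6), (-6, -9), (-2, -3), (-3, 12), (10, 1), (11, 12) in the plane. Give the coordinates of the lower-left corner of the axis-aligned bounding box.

x-range [-6, 11], y-range [-9, 12].
The lower-left corner is (-6, -9).

(-6, -9)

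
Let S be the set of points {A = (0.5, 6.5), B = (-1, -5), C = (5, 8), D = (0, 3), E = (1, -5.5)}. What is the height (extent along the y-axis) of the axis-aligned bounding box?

max y = 8, min y = -5.5, so height = 13.5.

13.5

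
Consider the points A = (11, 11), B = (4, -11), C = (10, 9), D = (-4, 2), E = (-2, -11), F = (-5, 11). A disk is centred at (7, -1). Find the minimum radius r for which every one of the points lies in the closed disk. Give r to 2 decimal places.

The required radius is the distance from (7, -1) to the farthest point.
Squared distances: 160, 109, 109, 130, 181, 288.
Maximum is 288, attained at F.
r = √288 ≈ 16.97.

16.97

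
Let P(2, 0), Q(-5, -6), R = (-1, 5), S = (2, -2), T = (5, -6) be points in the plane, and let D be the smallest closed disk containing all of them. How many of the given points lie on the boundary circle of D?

By Welzl's lemma the MEC is supported by two points (diametrically opposite) or three points (on a circumcircle).
The minimum enclosing circle is determined by three boundary points: Q, R, T.
Their circumcentre is (0, -35/22) with r² = 21509/484.
The farthest remaining point P is at distance² 3161/484 ≤ 21509/484.
The points at distance exactly r from the centre are Q, R, T — 3 points.

3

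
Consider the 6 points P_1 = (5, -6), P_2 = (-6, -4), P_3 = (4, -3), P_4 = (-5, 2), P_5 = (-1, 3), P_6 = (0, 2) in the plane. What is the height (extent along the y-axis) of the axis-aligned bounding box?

max y = 3, min y = -6, so height = 9.

9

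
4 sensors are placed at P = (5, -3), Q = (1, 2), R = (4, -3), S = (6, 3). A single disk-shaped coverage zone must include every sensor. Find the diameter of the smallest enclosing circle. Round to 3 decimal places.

6.848

The minimum enclosing circle is determined by three boundary points: P, Q, S.
Their circumcentre is (229/58, 15/58) with r² = 19721/1682.
The farthest remaining point R is at distance² 17865/1682 ≤ 19721/1682.
Diameter = 2r = 2√(19721/1682) ≈ 6.848.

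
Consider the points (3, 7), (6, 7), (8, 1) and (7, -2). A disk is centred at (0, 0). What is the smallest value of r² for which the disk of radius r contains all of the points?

85

The required radius is the distance from (0, 0) to the farthest point.
Squared distances: 58, 85, 65, 53.
Maximum is 85, attained at (6, 7).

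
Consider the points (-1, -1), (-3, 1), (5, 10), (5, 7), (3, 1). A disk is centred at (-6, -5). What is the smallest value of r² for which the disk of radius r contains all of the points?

346

The required radius is the distance from (-6, -5) to the farthest point.
Squared distances: 41, 45, 346, 265, 117.
Maximum is 346, attained at (5, 10).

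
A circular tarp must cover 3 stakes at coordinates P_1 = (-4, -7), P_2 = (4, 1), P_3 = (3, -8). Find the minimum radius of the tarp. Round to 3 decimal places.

Side lengths²: P_1P_2² = 128, P_1P_3² = 50, P_2P_3² = 82.
Since P_1P_2² = 128 < 82 + 50 = 132, the triangle is acute, so the smallest enclosing circle is the circumcircle.
Circumcentre = (0.125, -3.125), r² = 32.03125.
r = √(32.03125) ≈ 5.660.

5.660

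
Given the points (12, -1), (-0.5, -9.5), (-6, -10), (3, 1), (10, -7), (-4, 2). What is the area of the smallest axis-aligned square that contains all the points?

The bounding box has width 18 and height 12.
An axis-aligned square enclosing the set must have side ≥ max(width, height).
So the minimum side is max(18, 12) = 18.
Area = 18² = 324.

324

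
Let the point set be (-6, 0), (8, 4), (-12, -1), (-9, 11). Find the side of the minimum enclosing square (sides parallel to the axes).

20

The bounding box has width 20 and height 12.
An axis-aligned square enclosing the set must have side ≥ max(width, height).
So the minimum side is max(20, 12) = 20.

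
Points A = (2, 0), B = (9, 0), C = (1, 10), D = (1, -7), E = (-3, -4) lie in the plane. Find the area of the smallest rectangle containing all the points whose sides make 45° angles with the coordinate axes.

In coordinates u = x + y, v = x − y the rectangle is axis-aligned; the map (x,y)→(u,v) scales areas by 2.
u-values: 2, 9, 11, -6, -7; range = 11 − (-7) = 18.
v-values: 2, 9, -9, 8, 1; range = 9 − (-9) = 18.
Area = (18 × 18) / 2 = 162.

162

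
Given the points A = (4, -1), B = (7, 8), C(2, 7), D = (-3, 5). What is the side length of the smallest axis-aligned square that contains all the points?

10

The bounding box has width 10 and height 9.
An axis-aligned square enclosing the set must have side ≥ max(width, height).
So the minimum side is max(10, 9) = 10.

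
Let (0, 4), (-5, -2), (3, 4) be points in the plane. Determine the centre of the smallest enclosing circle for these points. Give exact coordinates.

Call the three points A, B, C in the order given.
Side lengths²: AB² = 61, AC² = 9, BC² = 100.
Since BC² = 100 ≥ 61 + 9 = 70, the angle opposite BC is not acute, so the smallest enclosing circle has BC as diameter.
Centre = midpoint of BC = (-1, 1), r² = 100/4 = 25.
Centre = (-1, 1).

(-1, 1)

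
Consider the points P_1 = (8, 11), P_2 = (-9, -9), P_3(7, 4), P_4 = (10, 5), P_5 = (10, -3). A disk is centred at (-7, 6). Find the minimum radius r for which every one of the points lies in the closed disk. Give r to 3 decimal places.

The required radius is the distance from (-7, 6) to the farthest point.
Squared distances: 250, 229, 200, 290, 370.
Maximum is 370, attained at P_5.
r = √370 ≈ 19.235.

19.235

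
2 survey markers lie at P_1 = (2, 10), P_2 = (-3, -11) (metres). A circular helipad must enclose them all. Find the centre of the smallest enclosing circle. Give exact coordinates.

The smallest circle enclosing two points has them as diameter endpoints.
Centre = midpoint = (-0.5, -0.5); r² = |P_1P_2|²/4 = 466/4 = 116.5.
Centre = (-0.5, -0.5).

(-0.5, -0.5)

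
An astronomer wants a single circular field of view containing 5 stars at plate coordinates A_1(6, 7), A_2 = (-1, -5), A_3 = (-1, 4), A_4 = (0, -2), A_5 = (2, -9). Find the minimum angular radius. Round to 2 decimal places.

The minimum enclosing circle of a finite set is fixed by two of the points (as a diameter) or three (as a circumcircle).
The farthest pair is A_1–A_5 with squared distance 272. The circle on this segment as diameter has centre (4, -1) and r² = 272/4 = 68.
Check A_2: distance² to centre = 41 ≤ 68, so it lies inside.
All remaining points lie in this disk, and no smaller disk contains both endpoints, so this is the minimum enclosing circle.
r = √68 ≈ 8.25.

8.25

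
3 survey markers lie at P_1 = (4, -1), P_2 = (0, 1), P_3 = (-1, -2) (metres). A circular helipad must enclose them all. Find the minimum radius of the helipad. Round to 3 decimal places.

2.575

Side lengths²: P_1P_2² = 20, P_1P_3² = 26, P_2P_3² = 10.
Since P_1P_3² = 26 < 20 + 10 = 30, the triangle is acute, so the smallest enclosing circle is the circumcircle.
Circumcentre = (10/7, -8/7), r² = 325/49.
r = √(325/49) ≈ 2.575.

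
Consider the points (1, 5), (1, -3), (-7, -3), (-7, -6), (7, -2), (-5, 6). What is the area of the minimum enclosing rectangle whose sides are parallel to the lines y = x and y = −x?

In coordinates u = x + y, v = x − y the rectangle is axis-aligned; the map (x,y)→(u,v) scales areas by 2.
u-values: 6, -2, -10, -13, 5, 1; range = 6 − (-13) = 19.
v-values: -4, 4, -4, -1, 9, -11; range = 9 − (-11) = 20.
Area = (19 × 20) / 2 = 190.

190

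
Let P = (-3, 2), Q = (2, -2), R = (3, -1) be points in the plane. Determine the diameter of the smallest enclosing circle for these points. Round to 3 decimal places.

6.708

Side lengths²: PQ² = 41, PR² = 45, QR² = 2.
Since PR² = 45 ≥ 41 + 2 = 43, the angle opposite PR is not acute, so the smallest enclosing circle has PR as diameter.
Centre = midpoint of PR = (0, 0.5), r² = 45/4 = 11.25.
Diameter = 2r = 2√(11.25) ≈ 6.708.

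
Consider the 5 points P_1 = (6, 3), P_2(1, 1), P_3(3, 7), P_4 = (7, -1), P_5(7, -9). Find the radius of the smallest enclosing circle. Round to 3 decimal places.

8.246

The minimum enclosing circle of a finite set is fixed by two of the points (as a diameter) or three (as a circumcircle).
The farthest pair is P_3–P_5 with squared distance 272. The circle on this segment as diameter has centre (5, -1) and r² = 272/4 = 68.
Check P_1: distance² to centre = 17 ≤ 68, so it lies inside.
All remaining points lie in this disk, and no smaller disk contains both endpoints, so this is the minimum enclosing circle.
r = √68 ≈ 8.246.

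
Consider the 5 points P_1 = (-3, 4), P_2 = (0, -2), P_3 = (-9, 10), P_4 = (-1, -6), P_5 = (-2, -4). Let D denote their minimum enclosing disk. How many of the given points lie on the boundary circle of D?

The farthest pair is P_3–P_4 with squared distance 320. The circle on this segment as diameter has centre (-5, 2) and r² = 320/4 = 80.
Check P_1: distance² to centre = 8 ≤ 80, so it lies inside.
All remaining points lie in this disk, and no smaller disk contains both endpoints, so this is the minimum enclosing circle.
The points at distance exactly r from the centre are P_3, P_4 — 2 points.

2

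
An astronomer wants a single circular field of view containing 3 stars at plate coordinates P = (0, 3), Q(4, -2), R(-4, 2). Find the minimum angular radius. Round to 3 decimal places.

4.472

Side lengths²: PQ² = 41, PR² = 17, QR² = 80.
Since QR² = 80 ≥ 41 + 17 = 58, the angle opposite QR is not acute, so the smallest enclosing circle has QR as diameter.
Centre = midpoint of QR = (0, 0), r² = 80/4 = 20.
r = √20 ≈ 4.472.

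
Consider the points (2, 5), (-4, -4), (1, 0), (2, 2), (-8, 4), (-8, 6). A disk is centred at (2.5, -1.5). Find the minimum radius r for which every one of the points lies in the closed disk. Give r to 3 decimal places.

The required radius is the distance from (2.5, -1.5) to the farthest point.
Squared distances: 42.5, 48.5, 4.5, 12.5, 140.5, 166.5.
Maximum is 166.5, attained at (-8, 6).
r = √(166.5) ≈ 12.903.

12.903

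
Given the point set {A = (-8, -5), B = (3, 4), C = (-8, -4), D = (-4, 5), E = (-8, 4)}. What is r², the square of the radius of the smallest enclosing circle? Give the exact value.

By Welzl's lemma the MEC is supported by two points (diametrically opposite) or three points (on a circumcircle).
The farthest pair is A–B with squared distance 202. The circle on this segment as diameter has centre (-2.5, -0.5) and r² = 202/4 = 50.5.
Check C: distance² to centre = 42.5 ≤ 50.5, so it lies inside.
All remaining points lie in this disk, and no smaller disk contains both endpoints, so this is the minimum enclosing circle.

50.5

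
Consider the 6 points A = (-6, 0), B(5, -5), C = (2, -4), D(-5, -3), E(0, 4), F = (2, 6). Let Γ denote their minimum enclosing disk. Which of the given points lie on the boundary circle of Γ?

By Welzl's lemma the MEC is supported by two points (diametrically opposite) or three points (on a circumcircle).
The minimum enclosing circle is determined by three boundary points: A, B, F.
Their circumcentre is (26/53, -17/53) with r² = 118625/2809.
The farthest remaining point D is at distance² 104845/2809 ≤ 118625/2809.
The points at distance exactly r from the centre are A, B, F — 3 points.

A, B, F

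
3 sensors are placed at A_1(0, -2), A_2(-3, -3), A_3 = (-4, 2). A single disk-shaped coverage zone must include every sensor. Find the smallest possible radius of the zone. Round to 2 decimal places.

2.85

Side lengths²: A_1A_2² = 10, A_1A_3² = 32, A_2A_3² = 26.
Since A_1A_3² = 32 < 26 + 10 = 36, the triangle is acute, so the smallest enclosing circle is the circumcircle.
Circumcentre = (-2.25, -0.25), r² = 8.125.
r = √(8.125) ≈ 2.85.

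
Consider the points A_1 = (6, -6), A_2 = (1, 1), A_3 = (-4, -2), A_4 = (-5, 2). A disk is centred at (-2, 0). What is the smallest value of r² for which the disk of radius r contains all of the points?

100

The required radius is the distance from (-2, 0) to the farthest point.
Squared distances: 100, 10, 8, 13.
Maximum is 100, attained at A_1.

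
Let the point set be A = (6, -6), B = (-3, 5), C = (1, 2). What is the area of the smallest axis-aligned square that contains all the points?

The bounding box has width 9 and height 11.
An axis-aligned square enclosing the set must have side ≥ max(width, height).
So the minimum side is max(9, 11) = 11.
Area = 11² = 121.

121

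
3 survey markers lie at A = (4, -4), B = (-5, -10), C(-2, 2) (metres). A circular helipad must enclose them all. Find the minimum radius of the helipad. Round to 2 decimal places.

6.31

Side lengths²: AB² = 117, AC² = 72, BC² = 153.
Since BC² = 153 < 117 + 72 = 189, the triangle is acute, so the smallest enclosing circle is the circumcircle.
Circumcentre = (-2.3, -4.3), r² = 39.78.
r = √(39.78) ≈ 6.31.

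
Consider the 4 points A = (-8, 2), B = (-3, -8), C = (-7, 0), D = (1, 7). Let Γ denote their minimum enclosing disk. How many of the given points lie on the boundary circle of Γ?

The minimum enclosing circle of a finite set is fixed by two of the points (as a diameter) or three (as a circumcircle).
The farthest pair is B–D with squared distance 241. The circle on this segment as diameter has centre (-1, -0.5) and r² = 241/4 = 60.25.
Check A: distance² to centre = 55.25 ≤ 60.25, so it lies inside.
All remaining points lie in this disk, and no smaller disk contains both endpoints, so this is the minimum enclosing circle.
The points at distance exactly r from the centre are B, D — 2 points.

2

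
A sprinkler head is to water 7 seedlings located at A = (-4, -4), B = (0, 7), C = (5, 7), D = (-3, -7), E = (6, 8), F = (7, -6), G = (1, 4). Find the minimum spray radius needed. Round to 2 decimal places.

By Welzl's lemma the MEC is supported by two points (diametrically opposite) or three points (on a circumcircle).
The farthest pair is D–E with squared distance 306. The circle on this segment as diameter has centre (1.5, 0.5) and r² = 306/4 = 76.5.
Check A: distance² to centre = 50.5 ≤ 76.5, so it lies inside.
All remaining points lie in this disk, and no smaller disk contains both endpoints, so this is the minimum enclosing circle.
r = √(76.5) ≈ 8.75.

8.75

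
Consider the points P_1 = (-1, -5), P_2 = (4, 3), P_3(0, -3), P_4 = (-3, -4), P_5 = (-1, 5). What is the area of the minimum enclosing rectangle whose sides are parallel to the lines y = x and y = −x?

70

In coordinates u = x + y, v = x − y the rectangle is axis-aligned; the map (x,y)→(u,v) scales areas by 2.
u-values: -6, 7, -3, -7, 4; range = 7 − (-7) = 14.
v-values: 4, 1, 3, 1, -6; range = 4 − (-6) = 10.
Area = (14 × 10) / 2 = 70.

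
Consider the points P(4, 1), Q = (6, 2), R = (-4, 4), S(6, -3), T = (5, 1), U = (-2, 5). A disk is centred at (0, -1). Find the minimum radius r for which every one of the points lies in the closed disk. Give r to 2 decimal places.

The required radius is the distance from (0, -1) to the farthest point.
Squared distances: 20, 45, 41, 40, 29, 40.
Maximum is 45, attained at Q.
r = √45 ≈ 6.71.

6.71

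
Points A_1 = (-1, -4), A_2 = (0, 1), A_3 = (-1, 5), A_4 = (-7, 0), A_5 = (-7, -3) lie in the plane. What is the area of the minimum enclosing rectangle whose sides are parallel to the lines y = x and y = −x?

In coordinates u = x + y, v = x − y the rectangle is axis-aligned; the map (x,y)→(u,v) scales areas by 2.
u-values: -5, 1, 4, -7, -10; range = 4 − (-10) = 14.
v-values: 3, -1, -6, -7, -4; range = 3 − (-7) = 10.
Area = (14 × 10) / 2 = 70.

70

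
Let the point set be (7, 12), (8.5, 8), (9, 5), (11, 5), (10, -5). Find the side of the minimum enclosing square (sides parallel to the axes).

The bounding box has width 4 and height 17.
An axis-aligned square enclosing the set must have side ≥ max(width, height).
So the minimum side is max(4, 17) = 17.

17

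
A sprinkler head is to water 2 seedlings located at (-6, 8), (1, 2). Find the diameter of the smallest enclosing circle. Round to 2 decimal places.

The smallest circle enclosing two points has them as diameter endpoints.
Centre = midpoint = (-2.5, 5); r² = |(-6, 8)−(1, 2)|²/4 = 85/4 = 21.25.
Diameter = 2r = 2√(21.25) ≈ 9.22.

9.22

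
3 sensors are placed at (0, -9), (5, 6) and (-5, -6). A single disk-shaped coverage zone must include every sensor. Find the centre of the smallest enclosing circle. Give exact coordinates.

(4/3, -10/9)

Call the three points A, B, C in the order given.
Side lengths²: AB² = 250, AC² = 34, BC² = 244.
Since AB² = 250 < 244 + 34 = 278, the triangle is acute, so the smallest enclosing circle is the circumcircle.
Circumcentre = (4/3, -10/9), r² = 5185/81.
Centre = (4/3, -10/9).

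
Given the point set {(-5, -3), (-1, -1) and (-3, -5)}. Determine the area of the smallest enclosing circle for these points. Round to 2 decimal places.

17.45

Call the three points A, B, C in the order given.
Side lengths²: AB² = 20, AC² = 8, BC² = 20.
Since BC² = 20 < 20 + 8 = 28, the triangle is acute, so the smallest enclosing circle is the circumcircle.
Circumcentre = (-8/3, -8/3), r² = 50/9.
Area = π·r² = π·50/9 ≈ 17.45.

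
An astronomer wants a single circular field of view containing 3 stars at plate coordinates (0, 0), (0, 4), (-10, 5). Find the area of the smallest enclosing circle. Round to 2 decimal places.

98.17

Call the three points A, B, C in the order given.
Side lengths²: AB² = 16, AC² = 125, BC² = 101.
Since AC² = 125 ≥ 101 + 16 = 117, the angle opposite AC is not acute, so the smallest enclosing circle has AC as diameter.
Centre = midpoint of AC = (-5, 2.5), r² = 125/4 = 31.25.
Area = π·r² = π·31.25 ≈ 98.17.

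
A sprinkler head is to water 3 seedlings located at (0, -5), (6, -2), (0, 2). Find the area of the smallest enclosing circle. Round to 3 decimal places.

Call the three points A, B, C in the order given.
Side lengths²: AB² = 45, AC² = 49, BC² = 52.
Since BC² = 52 < 49 + 45 = 94, the triangle is acute, so the smallest enclosing circle is the circumcircle.
Circumcentre = (2, -1.5), r² = 16.25.
Area = π·r² = π·16.25 ≈ 51.051.

51.051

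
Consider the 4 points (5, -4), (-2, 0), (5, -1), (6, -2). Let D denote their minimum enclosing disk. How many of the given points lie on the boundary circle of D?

The minimum enclosing circle of a finite set is fixed by two of the points (as a diameter) or three (as a circumcircle).
The minimum enclosing circle is determined by three boundary points: (5, -4), (-2, 0), (6, -2).
Their circumcentre is (35/18, -11/9) with r² = 5525/324.
The farthest remaining point (5, -1) is at distance² 3041/324 ≤ 5525/324.
The points at distance exactly r from the centre are (5, -4), (-2, 0), (6, -2) — 3 points.

3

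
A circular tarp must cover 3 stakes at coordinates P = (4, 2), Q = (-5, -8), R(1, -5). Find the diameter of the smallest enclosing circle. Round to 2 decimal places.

Side lengths²: PQ² = 181, PR² = 58, QR² = 45.
Since PQ² = 181 ≥ 58 + 45 = 103, the angle opposite PQ is not acute, so the smallest enclosing circle has PQ as diameter.
Centre = midpoint of PQ = (-0.5, -3), r² = 181/4 = 45.25.
Diameter = 2r = 2√(45.25) ≈ 13.45.

13.45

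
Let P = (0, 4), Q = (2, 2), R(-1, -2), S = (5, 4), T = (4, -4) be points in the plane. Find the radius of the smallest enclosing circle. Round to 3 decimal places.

By Welzl's lemma the MEC is supported by two points (diametrically opposite) or three points (on a circumcircle).
The minimum enclosing circle is determined by three boundary points: P, S, T.
Their circumcentre is (2.5, 0.25) with r² = 20.3125.
The farthest remaining point R is at distance² 17.3125 ≤ 20.3125.
r = √(20.3125) ≈ 4.507.

4.507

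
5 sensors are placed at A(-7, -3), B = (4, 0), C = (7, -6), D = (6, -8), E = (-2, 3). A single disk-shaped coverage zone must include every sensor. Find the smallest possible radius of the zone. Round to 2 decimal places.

7.19

The minimum enclosing circle is determined by three boundary points: A, C, E.
Their circumcentre is (3/22, -85/22) with r² = 12505/242.
The farthest remaining point D is at distance² 12461/242 ≤ 12505/242.
r = √(12505/242) ≈ 7.19.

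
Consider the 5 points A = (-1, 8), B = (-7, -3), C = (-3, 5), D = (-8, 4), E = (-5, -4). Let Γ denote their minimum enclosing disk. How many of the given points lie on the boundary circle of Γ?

The minimum enclosing circle is determined by three boundary points: A, B, E.
Their circumcentre is (-45/14, 29/14) with r² = 3925/98.
The farthest remaining point D is at distance² 2609/98 ≤ 3925/98.
The points at distance exactly r from the centre are A, B, E — 3 points.

3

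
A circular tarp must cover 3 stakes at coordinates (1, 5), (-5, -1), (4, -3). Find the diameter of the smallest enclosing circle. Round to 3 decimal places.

Call the three points A, B, C in the order given.
Side lengths²: AB² = 72, AC² = 73, BC² = 85.
Since BC² = 85 < 73 + 72 = 145, the triangle is acute, so the smallest enclosing circle is the circumcircle.
Circumcentre = (-1/22, 1/22), r² = 6205/242.
Diameter = 2r = 2√(6205/242) ≈ 10.127.

10.127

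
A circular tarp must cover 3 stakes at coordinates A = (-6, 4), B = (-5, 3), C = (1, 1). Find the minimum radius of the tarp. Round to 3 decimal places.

3.808

Side lengths²: AB² = 2, AC² = 58, BC² = 40.
Since AC² = 58 ≥ 40 + 2 = 42, the angle opposite AC is not acute, so the smallest enclosing circle has AC as diameter.
Centre = midpoint of AC = (-2.5, 2.5), r² = 58/4 = 14.5.
r = √(14.5) ≈ 3.808.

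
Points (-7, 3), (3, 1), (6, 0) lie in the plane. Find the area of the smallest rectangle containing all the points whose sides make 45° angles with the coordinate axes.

80

In coordinates u = x + y, v = x − y the rectangle is axis-aligned; the map (x,y)→(u,v) scales areas by 2.
u-values: -4, 4, 6; range = 6 − (-4) = 10.
v-values: -10, 2, 6; range = 6 − (-10) = 16.
Area = (10 × 16) / 2 = 80.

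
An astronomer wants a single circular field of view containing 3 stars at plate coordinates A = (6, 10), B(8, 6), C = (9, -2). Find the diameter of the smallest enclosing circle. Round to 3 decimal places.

12.369

Side lengths²: AB² = 20, AC² = 153, BC² = 65.
Since AC² = 153 ≥ 65 + 20 = 85, the angle opposite AC is not acute, so the smallest enclosing circle has AC as diameter.
Centre = midpoint of AC = (7.5, 4), r² = 153/4 = 38.25.
Diameter = 2r = 2√(38.25) ≈ 12.369.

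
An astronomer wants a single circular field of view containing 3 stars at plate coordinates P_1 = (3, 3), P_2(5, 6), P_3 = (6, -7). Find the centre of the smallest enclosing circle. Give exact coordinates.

Side lengths²: P_1P_2² = 13, P_1P_3² = 109, P_2P_3² = 170.
Since P_2P_3² = 170 ≥ 109 + 13 = 122, the angle opposite P_2P_3 is not acute, so the smallest enclosing circle has P_2P_3 as diameter.
Centre = midpoint of P_2P_3 = (5.5, -0.5), r² = 170/4 = 42.5.
Centre = (5.5, -0.5).

(5.5, -0.5)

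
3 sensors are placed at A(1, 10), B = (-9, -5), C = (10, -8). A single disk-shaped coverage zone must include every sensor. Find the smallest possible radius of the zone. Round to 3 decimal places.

11.077

Side lengths²: AB² = 325, AC² = 405, BC² = 370.
Since AC² = 405 < 370 + 325 = 695, the triangle is acute, so the smallest enclosing circle is the circumcircle.
Circumcentre = (19/14, -15/14), r² = 12025/98.
r = √(12025/98) ≈ 11.077.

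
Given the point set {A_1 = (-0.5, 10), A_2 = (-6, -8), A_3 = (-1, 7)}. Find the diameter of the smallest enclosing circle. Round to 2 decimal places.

Side lengths²: A_1A_2² = 354.25, A_1A_3² = 9.25, A_2A_3² = 250.
Since A_1A_2² = 354.25 ≥ 250 + 9.25 = 259.25, the angle opposite A_1A_2 is not acute, so the smallest enclosing circle has A_1A_2 as diameter.
Centre = midpoint of A_1A_2 = (-3.25, 1), r² = 354.25/4 = 88.5625.
Diameter = 2r = 2√(88.5625) ≈ 18.82.

18.82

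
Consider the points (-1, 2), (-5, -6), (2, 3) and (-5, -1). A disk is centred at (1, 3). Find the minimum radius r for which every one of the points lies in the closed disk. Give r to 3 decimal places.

10.817

The required radius is the distance from (1, 3) to the farthest point.
Squared distances: 5, 117, 1, 52.
Maximum is 117, attained at (-5, -6).
r = √117 ≈ 10.817.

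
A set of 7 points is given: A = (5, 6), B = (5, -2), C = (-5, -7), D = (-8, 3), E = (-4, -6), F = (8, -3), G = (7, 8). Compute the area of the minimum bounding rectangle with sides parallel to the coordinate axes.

x ranges over [-8, 8], width 16.
y ranges over [-7, 8], height 15.
Area = 16 × 15 = 240.

240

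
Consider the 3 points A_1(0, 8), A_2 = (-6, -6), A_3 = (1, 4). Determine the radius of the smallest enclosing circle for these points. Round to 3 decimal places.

Side lengths²: A_1A_2² = 232, A_1A_3² = 17, A_2A_3² = 149.
Since A_1A_2² = 232 ≥ 149 + 17 = 166, the angle opposite A_1A_2 is not acute, so the smallest enclosing circle has A_1A_2 as diameter.
Centre = midpoint of A_1A_2 = (-3, 1), r² = 232/4 = 58.
r = √58 ≈ 7.616.

7.616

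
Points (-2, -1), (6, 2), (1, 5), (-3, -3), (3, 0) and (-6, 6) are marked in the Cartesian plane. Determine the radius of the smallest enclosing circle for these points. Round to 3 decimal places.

The minimum enclosing circle of a finite set is fixed by two of the points (as a diameter) or three (as a circumcircle).
The minimum enclosing circle is determined by three boundary points: (6, 2), (-3, -3), (-6, 6).
Their circumcentre is (-0.375, 2.875) with r² = 41.40625.
The farthest remaining point (3, 0) is at distance² 19.65625 ≤ 41.40625.
r = √(41.40625) ≈ 6.435.

6.435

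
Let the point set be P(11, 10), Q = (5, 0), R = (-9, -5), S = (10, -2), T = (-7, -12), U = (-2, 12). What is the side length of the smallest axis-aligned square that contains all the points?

The bounding box has width 20 and height 24.
An axis-aligned square enclosing the set must have side ≥ max(width, height).
So the minimum side is max(20, 24) = 24.

24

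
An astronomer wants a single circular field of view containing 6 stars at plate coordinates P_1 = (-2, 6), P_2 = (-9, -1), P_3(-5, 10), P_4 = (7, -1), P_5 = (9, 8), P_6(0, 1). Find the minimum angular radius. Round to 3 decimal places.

The farthest pair is P_2–P_5 with squared distance 405. The circle on this segment as diameter has centre (0, 3.5) and r² = 405/4 = 101.25.
Check P_1: distance² to centre = 10.25 ≤ 101.25, so it lies inside.
All remaining points lie in this disk, and no smaller disk contains both endpoints, so this is the minimum enclosing circle.
r = √(101.25) ≈ 10.062.

10.062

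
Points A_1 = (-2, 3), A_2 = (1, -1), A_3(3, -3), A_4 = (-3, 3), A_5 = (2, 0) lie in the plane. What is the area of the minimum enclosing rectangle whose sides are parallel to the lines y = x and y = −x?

In coordinates u = x + y, v = x − y the rectangle is axis-aligned; the map (x,y)→(u,v) scales areas by 2.
u-values: 1, 0, 0, 0, 2; range = 2 − 0 = 2.
v-values: -5, 2, 6, -6, 2; range = 6 − (-6) = 12.
Area = (2 × 12) / 2 = 12.

12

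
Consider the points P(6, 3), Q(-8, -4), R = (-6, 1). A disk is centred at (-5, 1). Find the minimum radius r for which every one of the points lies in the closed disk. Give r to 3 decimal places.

The required radius is the distance from (-5, 1) to the farthest point.
Squared distances: 125, 34, 1.
Maximum is 125, attained at P.
r = √125 ≈ 11.180.

11.180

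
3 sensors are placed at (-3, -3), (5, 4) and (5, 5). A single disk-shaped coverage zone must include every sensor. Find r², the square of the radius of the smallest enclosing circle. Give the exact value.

Call the three points A, B, C in the order given.
Side lengths²: AB² = 113, AC² = 128, BC² = 1.
Since AC² = 128 ≥ 113 + 1 = 114, the angle opposite AC is not acute, so the smallest enclosing circle has AC as diameter.
Centre = midpoint of AC = (1, 1), r² = 128/4 = 32.

32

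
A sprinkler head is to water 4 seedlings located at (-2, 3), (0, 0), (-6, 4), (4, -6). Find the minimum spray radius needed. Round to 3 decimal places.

7.071

A smallest enclosing disk is always determined by at most three of the input points on its boundary.
The farthest pair is (-6, 4)–(4, -6) with squared distance 200. The circle on this segment as diameter has centre (-1, -1) and r² = 200/4 = 50.
Check (-2, 3): distance² to centre = 17 ≤ 50, so it lies inside.
All remaining points lie in this disk, and no smaller disk contains both endpoints, so this is the minimum enclosing circle.
r = √50 ≈ 7.071.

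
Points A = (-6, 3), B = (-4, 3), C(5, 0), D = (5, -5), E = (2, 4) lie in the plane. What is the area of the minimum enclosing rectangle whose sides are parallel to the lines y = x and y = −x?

85.5

In coordinates u = x + y, v = x − y the rectangle is axis-aligned; the map (x,y)→(u,v) scales areas by 2.
u-values: -3, -1, 5, 0, 6; range = 6 − (-3) = 9.
v-values: -9, -7, 5, 10, -2; range = 10 − (-9) = 19.
Area = (9 × 19) / 2 = 85.5.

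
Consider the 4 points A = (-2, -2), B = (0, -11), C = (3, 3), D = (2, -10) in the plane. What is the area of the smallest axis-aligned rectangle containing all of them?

70

x ranges over [-2, 3], width 5.
y ranges over [-11, 3], height 14.
Area = 5 × 14 = 70.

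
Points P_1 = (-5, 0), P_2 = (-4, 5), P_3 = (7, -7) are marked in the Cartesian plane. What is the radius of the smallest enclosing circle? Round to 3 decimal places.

8.139

Side lengths²: P_1P_2² = 26, P_1P_3² = 193, P_2P_3² = 265.
Since P_2P_3² = 265 ≥ 193 + 26 = 219, the angle opposite P_2P_3 is not acute, so the smallest enclosing circle has P_2P_3 as diameter.
Centre = midpoint of P_2P_3 = (1.5, -1), r² = 265/4 = 66.25.
r = √(66.25) ≈ 8.139.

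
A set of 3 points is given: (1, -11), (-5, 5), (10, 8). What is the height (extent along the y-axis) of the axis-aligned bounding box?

max y = 8, min y = -11, so height = 19.

19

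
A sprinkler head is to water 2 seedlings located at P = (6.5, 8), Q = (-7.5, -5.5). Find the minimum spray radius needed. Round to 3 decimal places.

9.724

The smallest circle enclosing two points has them as diameter endpoints.
Centre = midpoint = (-0.5, 1.25); r² = |PQ|²/4 = 378.25/4 = 94.5625.
r = √(94.5625) ≈ 9.724.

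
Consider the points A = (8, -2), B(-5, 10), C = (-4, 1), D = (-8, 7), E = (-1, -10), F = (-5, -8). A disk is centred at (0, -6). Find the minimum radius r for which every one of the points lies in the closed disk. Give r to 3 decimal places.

16.763

The required radius is the distance from (0, -6) to the farthest point.
Squared distances: 80, 281, 65, 233, 17, 29.
Maximum is 281, attained at B.
r = √281 ≈ 16.763.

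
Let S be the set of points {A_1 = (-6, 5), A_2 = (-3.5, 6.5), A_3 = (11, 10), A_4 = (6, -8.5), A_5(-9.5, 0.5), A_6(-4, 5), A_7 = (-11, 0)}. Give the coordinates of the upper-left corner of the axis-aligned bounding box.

(-11, 10)

x-range [-11, 11], y-range [-8.5, 10].
The upper-left corner is (-11, 10).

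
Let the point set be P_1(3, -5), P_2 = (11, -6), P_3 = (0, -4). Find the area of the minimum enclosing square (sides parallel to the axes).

The bounding box has width 11 and height 2.
An axis-aligned square enclosing the set must have side ≥ max(width, height).
So the minimum side is max(11, 2) = 11.
Area = 11² = 121.

121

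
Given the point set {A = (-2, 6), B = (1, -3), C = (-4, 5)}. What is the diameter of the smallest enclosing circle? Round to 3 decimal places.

9.530

Side lengths²: AB² = 90, AC² = 5, BC² = 89.
Since AB² = 90 < 89 + 5 = 94, the triangle is acute, so the smallest enclosing circle is the circumcircle.
Circumcentre = (-13/14, 19/14), r² = 2225/98.
Diameter = 2r = 2√(2225/98) ≈ 9.530.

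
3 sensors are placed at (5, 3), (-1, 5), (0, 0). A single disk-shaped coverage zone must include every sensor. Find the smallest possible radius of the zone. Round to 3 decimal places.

3.358

Call the three points A, B, C in the order given.
Side lengths²: AB² = 40, AC² = 34, BC² = 26.
Since AB² = 40 < 34 + 26 = 60, the triangle is acute, so the smallest enclosing circle is the circumcircle.
Circumcentre = (23/14, 41/14), r² = 1105/98.
r = √(1105/98) ≈ 3.358.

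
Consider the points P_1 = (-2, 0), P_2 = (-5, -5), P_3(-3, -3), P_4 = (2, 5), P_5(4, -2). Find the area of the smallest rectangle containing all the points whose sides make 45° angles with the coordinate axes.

76.5

In coordinates u = x + y, v = x − y the rectangle is axis-aligned; the map (x,y)→(u,v) scales areas by 2.
u-values: -2, -10, -6, 7, 2; range = 7 − (-10) = 17.
v-values: -2, 0, 0, -3, 6; range = 6 − (-3) = 9.
Area = (17 × 9) / 2 = 76.5.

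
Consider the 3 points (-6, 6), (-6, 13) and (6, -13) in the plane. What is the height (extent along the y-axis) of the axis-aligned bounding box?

26

max y = 13, min y = -13, so height = 26.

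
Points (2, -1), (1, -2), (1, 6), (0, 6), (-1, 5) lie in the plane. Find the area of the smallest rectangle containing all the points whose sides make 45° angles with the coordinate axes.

36

In coordinates u = x + y, v = x − y the rectangle is axis-aligned; the map (x,y)→(u,v) scales areas by 2.
u-values: 1, -1, 7, 6, 4; range = 7 − (-1) = 8.
v-values: 3, 3, -5, -6, -6; range = 3 − (-6) = 9.
Area = (8 × 9) / 2 = 36.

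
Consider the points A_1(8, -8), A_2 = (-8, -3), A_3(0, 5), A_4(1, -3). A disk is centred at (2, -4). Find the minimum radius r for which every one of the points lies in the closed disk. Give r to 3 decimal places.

10.050

The required radius is the distance from (2, -4) to the farthest point.
Squared distances: 52, 101, 85, 2.
Maximum is 101, attained at A_2.
r = √101 ≈ 10.050.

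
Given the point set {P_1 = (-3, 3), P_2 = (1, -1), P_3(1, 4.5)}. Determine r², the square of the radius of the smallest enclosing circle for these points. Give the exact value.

Side lengths²: P_1P_2² = 32, P_1P_3² = 18.25, P_2P_3² = 30.25.
Since P_1P_2² = 32 < 30.25 + 18.25 = 48.5, the triangle is acute, so the smallest enclosing circle is the circumcircle.
Circumcentre = (-0.25, 1.75), r² = 9.125.

9.125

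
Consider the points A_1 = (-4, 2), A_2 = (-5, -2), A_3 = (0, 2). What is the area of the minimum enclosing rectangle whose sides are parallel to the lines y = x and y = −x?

In coordinates u = x + y, v = x − y the rectangle is axis-aligned; the map (x,y)→(u,v) scales areas by 2.
u-values: -2, -7, 2; range = 2 − (-7) = 9.
v-values: -6, -3, -2; range = -2 − (-6) = 4.
Area = (9 × 4) / 2 = 18.

18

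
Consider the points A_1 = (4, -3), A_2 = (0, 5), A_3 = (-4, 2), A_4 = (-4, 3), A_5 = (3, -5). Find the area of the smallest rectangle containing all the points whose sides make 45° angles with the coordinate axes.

52.5

In coordinates u = x + y, v = x − y the rectangle is axis-aligned; the map (x,y)→(u,v) scales areas by 2.
u-values: 1, 5, -2, -1, -2; range = 5 − (-2) = 7.
v-values: 7, -5, -6, -7, 8; range = 8 − (-7) = 15.
Area = (7 × 15) / 2 = 52.5.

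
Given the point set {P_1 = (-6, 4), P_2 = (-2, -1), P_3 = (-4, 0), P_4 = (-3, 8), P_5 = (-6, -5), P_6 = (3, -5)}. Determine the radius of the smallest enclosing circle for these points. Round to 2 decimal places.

A smallest enclosing disk is always determined by at most three of the input points on its boundary.
The minimum enclosing circle is determined by three boundary points: P_4, P_5, P_6.
Their circumcentre is (-1.5, 21/26) with r² = 18245/338.
The farthest remaining point P_1 is at distance² 10289/338 ≤ 18245/338.
r = √(18245/338) ≈ 7.35.

7.35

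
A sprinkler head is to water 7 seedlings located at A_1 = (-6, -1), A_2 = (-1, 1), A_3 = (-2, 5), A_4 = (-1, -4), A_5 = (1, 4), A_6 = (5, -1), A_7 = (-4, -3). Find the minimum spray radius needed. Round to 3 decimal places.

5.540

A smallest enclosing disk is always determined by at most three of the input points on its boundary.
The minimum enclosing circle is determined by three boundary points: A_1, A_3, A_6.
Their circumcentre is (-0.5, -1/3) with r² = 1105/36.
The farthest remaining point A_5 is at distance² 757/36 ≤ 1105/36.
r = √(1105/36) ≈ 5.540.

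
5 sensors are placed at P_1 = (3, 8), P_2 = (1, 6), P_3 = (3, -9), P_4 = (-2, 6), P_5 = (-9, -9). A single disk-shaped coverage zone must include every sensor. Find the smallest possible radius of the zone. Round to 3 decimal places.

A smallest enclosing disk is always determined by at most three of the input points on its boundary.
The farthest pair is P_1–P_5 with squared distance 433. The circle on this segment as diameter has centre (-3, -0.5) and r² = 433/4 = 108.25.
Check P_2: distance² to centre = 58.25 ≤ 108.25, so it lies inside.
All remaining points lie in this disk, and no smaller disk contains both endpoints, so this is the minimum enclosing circle.
r = √(108.25) ≈ 10.404.

10.404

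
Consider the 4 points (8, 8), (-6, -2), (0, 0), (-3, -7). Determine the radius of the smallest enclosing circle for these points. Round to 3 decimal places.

9.301

The minimum enclosing circle of a finite set is fixed by two of the points (as a diameter) or three (as a circumcircle).
The farthest pair is (8, 8)–(-3, -7) with squared distance 346. The circle on this segment as diameter has centre (2.5, 0.5) and r² = 346/4 = 86.5.
Check (-6, -2): distance² to centre = 78.5 ≤ 86.5, so it lies inside.
All remaining points lie in this disk, and no smaller disk contains both endpoints, so this is the minimum enclosing circle.
r = √(86.5) ≈ 9.301.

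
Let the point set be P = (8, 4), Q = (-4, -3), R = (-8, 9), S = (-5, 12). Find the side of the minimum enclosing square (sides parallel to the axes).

The bounding box has width 16 and height 15.
An axis-aligned square enclosing the set must have side ≥ max(width, height).
So the minimum side is max(16, 15) = 16.

16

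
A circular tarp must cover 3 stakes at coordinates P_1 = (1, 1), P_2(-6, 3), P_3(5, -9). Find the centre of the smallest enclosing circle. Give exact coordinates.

Side lengths²: P_1P_2² = 53, P_1P_3² = 116, P_2P_3² = 265.
Since P_2P_3² = 265 ≥ 116 + 53 = 169, the angle opposite P_2P_3 is not acute, so the smallest enclosing circle has P_2P_3 as diameter.
Centre = midpoint of P_2P_3 = (-0.5, -3), r² = 265/4 = 66.25.
Centre = (-0.5, -3).

(-0.5, -3)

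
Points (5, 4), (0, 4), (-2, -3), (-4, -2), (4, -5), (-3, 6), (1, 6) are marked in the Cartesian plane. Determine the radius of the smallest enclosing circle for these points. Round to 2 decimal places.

The minimum enclosing circle of a finite set is fixed by two of the points (as a diameter) or three (as a circumcircle).
The farthest pair is (4, -5)–(-3, 6) with squared distance 170. The circle on this segment as diameter has centre (0.5, 0.5) and r² = 170/4 = 42.5.
Check (5, 4): distance² to centre = 32.5 ≤ 42.5, so it lies inside.
All remaining points lie in this disk, and no smaller disk contains both endpoints, so this is the minimum enclosing circle.
r = √(42.5) ≈ 6.52.

6.52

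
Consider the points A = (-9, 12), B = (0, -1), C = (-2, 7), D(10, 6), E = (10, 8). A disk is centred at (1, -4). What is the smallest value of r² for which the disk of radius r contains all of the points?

The required radius is the distance from (1, -4) to the farthest point.
Squared distances: 356, 10, 130, 181, 225.
Maximum is 356, attained at A.

356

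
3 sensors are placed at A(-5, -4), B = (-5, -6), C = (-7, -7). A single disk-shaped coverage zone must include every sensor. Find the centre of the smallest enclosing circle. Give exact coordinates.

Side lengths²: AB² = 4, AC² = 13, BC² = 5.
Since AC² = 13 ≥ 5 + 4 = 9, the angle opposite AC is not acute, so the smallest enclosing circle has AC as diameter.
Centre = midpoint of AC = (-6, -5.5), r² = 13/4 = 3.25.
Centre = (-6, -5.5).

(-6, -5.5)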